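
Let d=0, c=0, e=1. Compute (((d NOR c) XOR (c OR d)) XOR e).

Substituting: (((0 NOR 0) XOR (0 OR 0)) XOR 1)
= 0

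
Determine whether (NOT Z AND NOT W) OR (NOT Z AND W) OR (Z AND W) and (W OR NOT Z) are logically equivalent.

Yes, they are equivalent — the two output columns agree on all 4 assignments:
Z | W | Expression 1 | Expression 2
-----------------------------------
0 | 0 | 1 | 1
0 | 1 | 1 | 1
1 | 0 | 0 | 0
1 | 1 | 1 | 1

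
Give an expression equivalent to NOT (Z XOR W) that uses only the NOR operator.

(((((Z NOR W) NOR (Z NOR W)) NOR ((Z NOR W) NOR (Z NOR W))) NOR ((((Z NOR Z) NOR (W NOR W)) NOR ((Z NOR Z) NOR (W NOR W))) NOR (((Z NOR Z) NOR (W NOR W)) NOR ((Z NOR Z) NOR (W NOR W))))) NOR ((((Z NOR W) NOR (Z NOR W)) NOR ((Z NOR W) NOR (Z NOR W))) NOR ((((Z NOR Z) NOR (W NOR W)) NOR ((Z NOR Z) NOR (W NOR W))) NOR (((Z NOR Z) NOR (W NOR W)) NOR ((Z NOR Z) NOR (W NOR W))))))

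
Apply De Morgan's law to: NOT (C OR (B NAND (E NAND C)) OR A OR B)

NOT C AND NOT (B NAND (E NAND C)) AND NOT A AND NOT B
De Morgan's: NOT(OR of terms) = AND of negations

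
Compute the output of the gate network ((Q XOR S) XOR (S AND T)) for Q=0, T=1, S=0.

Substituting: ((0 XOR 0) XOR (0 AND 1))
= 0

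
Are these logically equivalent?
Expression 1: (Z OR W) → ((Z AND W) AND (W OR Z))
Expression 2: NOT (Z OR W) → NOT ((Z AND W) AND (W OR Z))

No, Inverse is not equivalent to original (counterexample: Z=0, W=1)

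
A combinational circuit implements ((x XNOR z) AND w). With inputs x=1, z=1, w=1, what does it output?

Substituting: ((1 XNOR 1) AND 1)
= 1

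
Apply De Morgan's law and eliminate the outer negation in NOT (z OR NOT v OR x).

NOT z AND v AND NOT x
De Morgan's: NOT(OR of terms) = AND of negations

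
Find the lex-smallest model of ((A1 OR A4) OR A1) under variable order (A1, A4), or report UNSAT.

A1=0, A4=1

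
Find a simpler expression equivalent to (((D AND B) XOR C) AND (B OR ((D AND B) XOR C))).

By absorption (E AND (E OR v) = E):
= ((D AND B) XOR C)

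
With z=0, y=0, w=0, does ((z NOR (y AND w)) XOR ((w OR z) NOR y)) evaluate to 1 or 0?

Substituting: ((0 NOR (0 AND 0)) XOR ((0 OR 0) NOR 0))
= 0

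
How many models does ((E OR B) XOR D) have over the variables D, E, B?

Satisfying assignments: (0,0,1), (0,1,0), (0,1,1), (1,0,0)
Count: 4 out of 8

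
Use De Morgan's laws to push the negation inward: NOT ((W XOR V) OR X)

NOT (W XOR V) AND NOT X
De Morgan's: NOT(OR of terms) = AND of negations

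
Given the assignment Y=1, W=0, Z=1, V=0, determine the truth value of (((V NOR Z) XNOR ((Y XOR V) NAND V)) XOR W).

Substituting: (((0 NOR 1) XNOR ((1 XOR 0) NAND 0)) XOR 0)
= 0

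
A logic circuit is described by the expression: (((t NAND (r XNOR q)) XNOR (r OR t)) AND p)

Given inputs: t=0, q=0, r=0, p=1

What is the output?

Substituting: (((0 NAND (0 XNOR 0)) XNOR (0 OR 0)) AND 1)
= 0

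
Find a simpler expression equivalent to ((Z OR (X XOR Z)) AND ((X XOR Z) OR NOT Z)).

By distribution ((E OR v) AND (E OR NOT v) = E):
= (X XOR Z)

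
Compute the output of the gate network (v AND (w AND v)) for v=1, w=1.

Substituting: (1 AND (1 AND 1))
= 1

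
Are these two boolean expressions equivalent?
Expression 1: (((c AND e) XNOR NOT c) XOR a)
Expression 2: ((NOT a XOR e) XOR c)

No. Counterexample: with e=0, c=0, a=0, Expression 1 = 0 but Expression 2 = 1.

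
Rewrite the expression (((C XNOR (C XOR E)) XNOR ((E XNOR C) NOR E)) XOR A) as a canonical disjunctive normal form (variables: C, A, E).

(NOT C AND NOT A AND E) OR (NOT C AND A AND NOT E) OR (C AND NOT A AND NOT E) OR (C AND NOT A AND E)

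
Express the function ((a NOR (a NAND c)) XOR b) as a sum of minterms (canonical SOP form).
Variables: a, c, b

Σm(1, 3, 5, 7) = (NOT a AND NOT c AND b) OR (NOT a AND c AND b) OR (a AND NOT c AND b) OR (a AND c AND b)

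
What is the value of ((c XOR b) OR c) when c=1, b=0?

Substituting: ((1 XOR 0) OR 1)
= 1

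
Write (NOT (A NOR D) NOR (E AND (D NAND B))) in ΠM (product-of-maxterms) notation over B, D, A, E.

ΠM(1, 2, 3, 4, 5, 6, 7, 9, 10, 11, 12, 13, 14, 15) = (B OR D OR A OR NOT E) AND (B OR D OR NOT A OR E) AND (B OR D OR NOT A OR NOT E) AND (B OR NOT D OR A OR E) AND (B OR NOT D OR A OR NOT E) AND (B OR NOT D OR NOT A OR E) AND (B OR NOT D OR NOT A OR NOT E) AND (NOT B OR D OR A OR NOT E) AND (NOT B OR D OR NOT A OR E) AND (NOT B OR D OR NOT A OR NOT E) AND (NOT B OR NOT D OR A OR E) AND (NOT B OR NOT D OR A OR NOT E) AND (NOT B OR NOT D OR NOT A OR E) AND (NOT B OR NOT D OR NOT A OR NOT E)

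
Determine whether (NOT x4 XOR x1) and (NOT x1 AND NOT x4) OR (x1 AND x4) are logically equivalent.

Yes, they are equivalent — the two output columns agree on all 4 assignments:
x1 | x4 | Expression 1 | Expression 2
-------------------------------------
0 | 0 | 1 | 1
0 | 1 | 0 | 0
1 | 0 | 0 | 0
1 | 1 | 1 | 1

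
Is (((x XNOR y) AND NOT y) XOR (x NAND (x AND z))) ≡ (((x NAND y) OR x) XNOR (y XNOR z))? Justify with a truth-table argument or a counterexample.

No. Counterexample: with x=0, z=0, y=0, Expression 1 = 0 but Expression 2 = 1.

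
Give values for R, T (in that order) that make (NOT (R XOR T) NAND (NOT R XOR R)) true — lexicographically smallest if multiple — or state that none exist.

R=0, T=1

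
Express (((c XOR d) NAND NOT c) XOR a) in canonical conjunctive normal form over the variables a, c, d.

(a OR c OR NOT d) AND (NOT a OR c OR d) AND (NOT a OR NOT c OR d) AND (NOT a OR NOT c OR NOT d)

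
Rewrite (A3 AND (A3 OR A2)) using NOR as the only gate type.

((A3 NOR A3) NOR (((A3 NOR A2) NOR (A3 NOR A2)) NOR ((A3 NOR A2) NOR (A3 NOR A2))))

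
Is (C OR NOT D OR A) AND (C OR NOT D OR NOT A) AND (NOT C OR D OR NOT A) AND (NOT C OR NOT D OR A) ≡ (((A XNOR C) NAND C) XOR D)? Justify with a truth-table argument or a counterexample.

Yes, they are equivalent — the two output columns agree on all 8 assignments:
C | D | A | Expression 1 | Expression 2
---------------------------------------
0 | 0 | 0 | 1 | 1
0 | 0 | 1 | 1 | 1
0 | 1 | 0 | 0 | 0
0 | 1 | 1 | 0 | 0
1 | 0 | 0 | 1 | 1
1 | 0 | 1 | 0 | 0
1 | 1 | 0 | 0 | 0
1 | 1 | 1 | 1 | 1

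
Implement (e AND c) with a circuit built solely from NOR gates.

((e NOR e) NOR (c NOR c))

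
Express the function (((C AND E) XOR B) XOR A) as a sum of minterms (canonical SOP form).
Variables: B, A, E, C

Σm(3, 4, 5, 6, 8, 9, 10, 15) = (NOT B AND NOT A AND E AND C) OR (NOT B AND A AND NOT E AND NOT C) OR (NOT B AND A AND NOT E AND C) OR (NOT B AND A AND E AND NOT C) OR (B AND NOT A AND NOT E AND NOT C) OR (B AND NOT A AND NOT E AND C) OR (B AND NOT A AND E AND NOT C) OR (B AND A AND E AND C)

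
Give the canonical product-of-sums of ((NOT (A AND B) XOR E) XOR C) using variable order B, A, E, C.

ΠM(1, 2, 5, 6, 9, 10, 12, 15) = (B OR A OR E OR NOT C) AND (B OR A OR NOT E OR C) AND (B OR NOT A OR E OR NOT C) AND (B OR NOT A OR NOT E OR C) AND (NOT B OR A OR E OR NOT C) AND (NOT B OR A OR NOT E OR C) AND (NOT B OR NOT A OR E OR C) AND (NOT B OR NOT A OR NOT E OR NOT C)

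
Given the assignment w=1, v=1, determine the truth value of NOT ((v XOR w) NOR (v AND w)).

Substituting: NOT ((1 XOR 1) NOR (1 AND 1))
= 1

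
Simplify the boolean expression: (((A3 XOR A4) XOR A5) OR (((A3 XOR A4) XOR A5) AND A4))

By absorption (E OR (E AND v) = E):
= ((A3 XOR A4) XOR A5)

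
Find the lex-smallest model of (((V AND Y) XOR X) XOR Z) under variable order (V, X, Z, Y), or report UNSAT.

V=0, X=0, Z=1, Y=0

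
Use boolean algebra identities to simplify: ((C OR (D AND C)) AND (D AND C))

By absorption (E AND (E OR v) = E):
= (D AND C)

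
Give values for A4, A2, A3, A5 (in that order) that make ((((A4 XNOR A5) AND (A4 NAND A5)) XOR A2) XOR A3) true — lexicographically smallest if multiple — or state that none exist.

A4=0, A2=0, A3=0, A5=0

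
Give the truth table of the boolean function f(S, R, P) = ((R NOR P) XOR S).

S | R | P | Output
------------------
0 | 0 | 0 | 1
0 | 0 | 1 | 0
0 | 1 | 0 | 0
0 | 1 | 1 | 0
1 | 0 | 0 | 0
1 | 0 | 1 | 1
1 | 1 | 0 | 1
1 | 1 | 1 | 1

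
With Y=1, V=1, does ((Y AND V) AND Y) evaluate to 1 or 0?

Substituting: ((1 AND 1) AND 1)
= 1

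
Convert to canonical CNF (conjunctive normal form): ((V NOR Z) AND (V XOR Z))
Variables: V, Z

(V OR Z) AND (V OR NOT Z) AND (NOT V OR Z) AND (NOT V OR NOT Z)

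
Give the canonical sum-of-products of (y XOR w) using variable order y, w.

Σm(1, 2) = (NOT y AND w) OR (y AND NOT w)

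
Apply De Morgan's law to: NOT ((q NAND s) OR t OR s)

NOT (q NAND s) AND NOT t AND NOT s
De Morgan's: NOT(OR of terms) = AND of negations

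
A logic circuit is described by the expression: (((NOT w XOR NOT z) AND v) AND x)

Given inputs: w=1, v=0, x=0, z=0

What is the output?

Substituting: (((NOT 1 XOR NOT 0) AND 0) AND 0)
= 0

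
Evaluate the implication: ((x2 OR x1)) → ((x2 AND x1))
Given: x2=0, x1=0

Antecedent ((x2 OR x1)) = 0; consequent ((x2 AND x1)) = 0.
0 → 0 = 1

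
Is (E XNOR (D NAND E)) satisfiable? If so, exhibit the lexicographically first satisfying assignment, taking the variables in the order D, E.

D=0, E=1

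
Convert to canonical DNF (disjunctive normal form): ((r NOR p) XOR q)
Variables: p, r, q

(NOT p AND NOT r AND NOT q) OR (NOT p AND r AND q) OR (p AND NOT r AND q) OR (p AND r AND q)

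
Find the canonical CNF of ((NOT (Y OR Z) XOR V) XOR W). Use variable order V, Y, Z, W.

(V OR Y OR Z OR NOT W) AND (V OR Y OR NOT Z OR W) AND (V OR NOT Y OR Z OR W) AND (V OR NOT Y OR NOT Z OR W) AND (NOT V OR Y OR Z OR W) AND (NOT V OR Y OR NOT Z OR NOT W) AND (NOT V OR NOT Y OR Z OR NOT W) AND (NOT V OR NOT Y OR NOT Z OR NOT W)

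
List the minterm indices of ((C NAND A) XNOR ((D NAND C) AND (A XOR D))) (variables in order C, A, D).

Σm(1, 2, 7) = (NOT C AND NOT A AND D) OR (NOT C AND A AND NOT D) OR (C AND A AND D)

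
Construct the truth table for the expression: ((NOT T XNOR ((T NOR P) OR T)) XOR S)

S | T | P | Output
------------------
0 | 0 | 0 | 1
0 | 0 | 1 | 0
0 | 1 | 0 | 0
0 | 1 | 1 | 0
1 | 0 | 0 | 0
1 | 0 | 1 | 1
1 | 1 | 0 | 1
1 | 1 | 1 | 1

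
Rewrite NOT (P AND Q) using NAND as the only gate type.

(((P NAND Q) NAND (P NAND Q)) NAND ((P NAND Q) NAND (P NAND Q)))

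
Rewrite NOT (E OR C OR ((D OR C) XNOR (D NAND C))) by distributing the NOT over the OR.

NOT E AND NOT C AND NOT ((D OR C) XNOR (D NAND C))
De Morgan's: NOT(OR of terms) = AND of negations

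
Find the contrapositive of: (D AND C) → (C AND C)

Contrapositive: NOT (C AND C) → NOT (D AND C)
Note: A statement and its contrapositive are logically equivalent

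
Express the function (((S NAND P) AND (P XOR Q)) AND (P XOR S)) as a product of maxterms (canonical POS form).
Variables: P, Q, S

ΠM(0, 1, 2, 5, 6, 7) = (P OR Q OR S) AND (P OR Q OR NOT S) AND (P OR NOT Q OR S) AND (NOT P OR Q OR NOT S) AND (NOT P OR NOT Q OR S) AND (NOT P OR NOT Q OR NOT S)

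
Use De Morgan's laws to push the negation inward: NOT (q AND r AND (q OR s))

NOT q OR NOT r OR NOT (q OR s)
De Morgan's: NOT(AND of terms) = OR of negations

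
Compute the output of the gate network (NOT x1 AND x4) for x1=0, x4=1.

Substituting: (NOT 0 AND 1)
= 1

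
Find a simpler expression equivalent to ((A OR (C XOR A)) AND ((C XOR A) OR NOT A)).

By distribution ((E OR v) AND (E OR NOT v) = E):
= (C XOR A)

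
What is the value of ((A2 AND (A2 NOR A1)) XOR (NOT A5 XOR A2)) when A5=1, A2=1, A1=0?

Substituting: ((1 AND (1 NOR 0)) XOR (NOT 1 XOR 1))
= 1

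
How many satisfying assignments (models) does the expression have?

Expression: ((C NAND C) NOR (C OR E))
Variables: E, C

No assignment satisfies the expression.
Count: 0 out of 4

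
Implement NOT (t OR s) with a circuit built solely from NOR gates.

(((t NOR s) NOR (t NOR s)) NOR ((t NOR s) NOR (t NOR s)))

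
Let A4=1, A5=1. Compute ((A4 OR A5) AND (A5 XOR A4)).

Substituting: ((1 OR 1) AND (1 XOR 1))
= 0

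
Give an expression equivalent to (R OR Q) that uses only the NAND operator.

((R NAND R) NAND (Q NAND Q))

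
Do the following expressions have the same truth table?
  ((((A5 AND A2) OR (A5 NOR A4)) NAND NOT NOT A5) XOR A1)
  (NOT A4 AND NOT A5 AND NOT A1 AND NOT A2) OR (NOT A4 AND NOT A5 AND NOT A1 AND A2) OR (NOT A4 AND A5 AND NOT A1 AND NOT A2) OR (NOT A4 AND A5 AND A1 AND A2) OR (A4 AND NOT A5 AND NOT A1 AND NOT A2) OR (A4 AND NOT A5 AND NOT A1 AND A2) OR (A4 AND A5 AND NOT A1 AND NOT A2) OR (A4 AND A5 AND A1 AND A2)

Yes, they are equivalent — the two output columns agree on all 16 assignments:
A4 | A5 | A1 | A2 | Expression 1 | Expression 2
-----------------------------------------------
0 | 0 | 0 | 0 | 1 | 1
0 | 0 | 0 | 1 | 1 | 1
0 | 0 | 1 | 0 | 0 | 0
0 | 0 | 1 | 1 | 0 | 0
0 | 1 | 0 | 0 | 1 | 1
0 | 1 | 0 | 1 | 0 | 0
0 | 1 | 1 | 0 | 0 | 0
0 | 1 | 1 | 1 | 1 | 1
1 | 0 | 0 | 0 | 1 | 1
1 | 0 | 0 | 1 | 1 | 1
1 | 0 | 1 | 0 | 0 | 0
1 | 0 | 1 | 1 | 0 | 0
1 | 1 | 0 | 0 | 1 | 1
1 | 1 | 0 | 1 | 0 | 0
1 | 1 | 1 | 0 | 0 | 0
1 | 1 | 1 | 1 | 1 | 1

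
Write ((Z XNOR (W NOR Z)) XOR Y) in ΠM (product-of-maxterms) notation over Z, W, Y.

ΠM(0, 3, 4, 6) = (Z OR W OR Y) AND (Z OR NOT W OR NOT Y) AND (NOT Z OR W OR Y) AND (NOT Z OR NOT W OR Y)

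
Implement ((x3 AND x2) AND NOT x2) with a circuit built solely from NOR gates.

((((x3 NOR x3) NOR (x2 NOR x2)) NOR ((x3 NOR x3) NOR (x2 NOR x2))) NOR ((x2 NOR x2) NOR (x2 NOR x2)))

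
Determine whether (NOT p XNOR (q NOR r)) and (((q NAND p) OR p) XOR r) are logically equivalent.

No. Counterexample: with r=0, p=0, q=1, Expression 1 = 0 but Expression 2 = 1.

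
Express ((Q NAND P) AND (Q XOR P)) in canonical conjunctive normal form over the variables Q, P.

(Q OR P) AND (NOT Q OR NOT P)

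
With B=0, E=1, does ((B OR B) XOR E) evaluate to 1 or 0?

Substituting: ((0 OR 0) XOR 1)
= 1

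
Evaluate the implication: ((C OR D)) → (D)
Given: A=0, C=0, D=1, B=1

Antecedent ((C OR D)) = 1; consequent (D) = 1.
1 → 1 = 1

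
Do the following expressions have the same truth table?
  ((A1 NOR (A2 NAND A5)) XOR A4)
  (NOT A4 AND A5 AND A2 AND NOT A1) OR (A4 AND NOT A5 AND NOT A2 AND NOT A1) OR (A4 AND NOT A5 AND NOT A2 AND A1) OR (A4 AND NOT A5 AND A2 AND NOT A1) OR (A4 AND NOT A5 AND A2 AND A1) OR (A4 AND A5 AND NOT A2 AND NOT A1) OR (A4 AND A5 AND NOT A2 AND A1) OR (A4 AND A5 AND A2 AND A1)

Yes, they are equivalent — the two output columns agree on all 16 assignments:
A4 | A5 | A2 | A1 | Expression 1 | Expression 2
-----------------------------------------------
0 | 0 | 0 | 0 | 0 | 0
0 | 0 | 0 | 1 | 0 | 0
0 | 0 | 1 | 0 | 0 | 0
0 | 0 | 1 | 1 | 0 | 0
0 | 1 | 0 | 0 | 0 | 0
0 | 1 | 0 | 1 | 0 | 0
0 | 1 | 1 | 0 | 1 | 1
0 | 1 | 1 | 1 | 0 | 0
1 | 0 | 0 | 0 | 1 | 1
1 | 0 | 0 | 1 | 1 | 1
1 | 0 | 1 | 0 | 1 | 1
1 | 0 | 1 | 1 | 1 | 1
1 | 1 | 0 | 0 | 1 | 1
1 | 1 | 0 | 1 | 1 | 1
1 | 1 | 1 | 0 | 0 | 0
1 | 1 | 1 | 1 | 1 | 1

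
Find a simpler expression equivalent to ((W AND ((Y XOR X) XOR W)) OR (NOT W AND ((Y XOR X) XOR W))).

By distribution ((E AND v) OR (E AND NOT v) = E):
= ((Y XOR X) XOR W)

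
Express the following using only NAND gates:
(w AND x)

((w NAND x) NAND (w NAND x))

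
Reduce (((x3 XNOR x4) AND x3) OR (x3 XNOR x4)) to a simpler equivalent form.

By absorption (E OR (E AND v) = E):
= (x3 XNOR x4)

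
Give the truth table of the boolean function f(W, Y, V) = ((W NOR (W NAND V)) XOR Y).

W | Y | V | Output
------------------
0 | 0 | 0 | 0
0 | 0 | 1 | 0
0 | 1 | 0 | 1
0 | 1 | 1 | 1
1 | 0 | 0 | 0
1 | 0 | 1 | 0
1 | 1 | 0 | 1
1 | 1 | 1 | 1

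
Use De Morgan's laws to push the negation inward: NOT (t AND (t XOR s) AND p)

NOT t OR NOT (t XOR s) OR NOT p
De Morgan's: NOT(AND of terms) = OR of negations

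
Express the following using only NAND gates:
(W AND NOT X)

((W NAND (X NAND X)) NAND (W NAND (X NAND X)))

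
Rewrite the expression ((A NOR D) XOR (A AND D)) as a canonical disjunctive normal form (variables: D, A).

(NOT D AND NOT A) OR (D AND A)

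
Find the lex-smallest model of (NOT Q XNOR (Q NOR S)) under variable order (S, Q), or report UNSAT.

S=0, Q=0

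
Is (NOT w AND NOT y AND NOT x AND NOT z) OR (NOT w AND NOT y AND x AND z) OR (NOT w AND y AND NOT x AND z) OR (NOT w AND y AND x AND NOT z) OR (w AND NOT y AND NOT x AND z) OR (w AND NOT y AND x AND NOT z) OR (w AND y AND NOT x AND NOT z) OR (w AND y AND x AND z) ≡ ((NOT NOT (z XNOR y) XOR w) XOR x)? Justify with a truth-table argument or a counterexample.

Yes, they are equivalent — the two output columns agree on all 16 assignments:
w | y | x | z | Expression 1 | Expression 2
-------------------------------------------
0 | 0 | 0 | 0 | 1 | 1
0 | 0 | 0 | 1 | 0 | 0
0 | 0 | 1 | 0 | 0 | 0
0 | 0 | 1 | 1 | 1 | 1
0 | 1 | 0 | 0 | 0 | 0
0 | 1 | 0 | 1 | 1 | 1
0 | 1 | 1 | 0 | 1 | 1
0 | 1 | 1 | 1 | 0 | 0
1 | 0 | 0 | 0 | 0 | 0
1 | 0 | 0 | 1 | 1 | 1
1 | 0 | 1 | 0 | 1 | 1
1 | 0 | 1 | 1 | 0 | 0
1 | 1 | 0 | 0 | 1 | 1
1 | 1 | 0 | 1 | 0 | 0
1 | 1 | 1 | 0 | 0 | 0
1 | 1 | 1 | 1 | 1 | 1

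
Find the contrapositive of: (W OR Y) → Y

Contrapositive: NOT Y → NOT (W OR Y)
Note: A statement and its contrapositive are logically equivalent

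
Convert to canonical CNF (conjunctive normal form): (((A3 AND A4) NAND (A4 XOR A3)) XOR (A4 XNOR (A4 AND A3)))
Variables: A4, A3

(A4 OR A3) AND (A4 OR NOT A3) AND (NOT A4 OR NOT A3)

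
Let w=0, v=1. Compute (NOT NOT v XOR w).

Substituting: (NOT NOT 1 XOR 0)
= 1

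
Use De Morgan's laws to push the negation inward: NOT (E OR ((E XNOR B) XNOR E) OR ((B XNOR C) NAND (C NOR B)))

NOT E AND NOT ((E XNOR B) XNOR E) AND NOT ((B XNOR C) NAND (C NOR B))
De Morgan's: NOT(OR of terms) = AND of negations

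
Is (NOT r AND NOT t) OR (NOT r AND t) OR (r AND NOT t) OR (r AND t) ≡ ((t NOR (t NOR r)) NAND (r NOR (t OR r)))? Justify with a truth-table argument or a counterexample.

Yes, they are equivalent — the two output columns agree on all 4 assignments:
r | t | Expression 1 | Expression 2
-----------------------------------
0 | 0 | 1 | 1
0 | 1 | 1 | 1
1 | 0 | 1 | 1
1 | 1 | 1 | 1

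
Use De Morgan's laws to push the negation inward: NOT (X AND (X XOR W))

NOT X OR NOT (X XOR W)
De Morgan's: NOT(AND of terms) = OR of negations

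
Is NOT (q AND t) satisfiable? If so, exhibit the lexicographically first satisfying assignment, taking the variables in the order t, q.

t=0, q=0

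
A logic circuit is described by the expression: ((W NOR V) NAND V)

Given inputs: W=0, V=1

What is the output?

Substituting: ((0 NOR 1) NAND 1)
= 1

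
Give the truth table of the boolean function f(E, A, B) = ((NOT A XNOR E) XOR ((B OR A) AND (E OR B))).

E | A | B | Output
------------------
0 | 0 | 0 | 0
0 | 0 | 1 | 1
0 | 1 | 0 | 1
0 | 1 | 1 | 0
1 | 0 | 0 | 1
1 | 0 | 1 | 0
1 | 1 | 0 | 1
1 | 1 | 1 | 1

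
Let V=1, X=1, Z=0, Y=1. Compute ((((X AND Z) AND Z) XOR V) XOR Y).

Substituting: ((((1 AND 0) AND 0) XOR 1) XOR 1)
= 0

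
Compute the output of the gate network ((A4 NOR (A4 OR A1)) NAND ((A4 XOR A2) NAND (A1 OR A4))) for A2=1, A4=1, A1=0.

Substituting: ((1 NOR (1 OR 0)) NAND ((1 XOR 1) NAND (0 OR 1)))
= 1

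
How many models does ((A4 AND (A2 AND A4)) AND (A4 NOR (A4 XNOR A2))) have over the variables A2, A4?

No assignment satisfies the expression.
Count: 0 out of 4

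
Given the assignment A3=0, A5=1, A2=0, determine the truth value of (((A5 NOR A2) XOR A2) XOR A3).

Substituting: (((1 NOR 0) XOR 0) XOR 0)
= 0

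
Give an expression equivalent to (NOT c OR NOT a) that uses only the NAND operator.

(((c NAND c) NAND (c NAND c)) NAND ((a NAND a) NAND (a NAND a)))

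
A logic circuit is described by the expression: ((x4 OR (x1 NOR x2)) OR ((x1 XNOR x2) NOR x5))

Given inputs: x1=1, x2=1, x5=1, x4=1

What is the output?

Substituting: ((1 OR (1 NOR 1)) OR ((1 XNOR 1) NOR 1))
= 1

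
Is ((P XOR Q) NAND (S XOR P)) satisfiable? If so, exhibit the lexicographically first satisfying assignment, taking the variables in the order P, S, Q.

P=0, S=0, Q=0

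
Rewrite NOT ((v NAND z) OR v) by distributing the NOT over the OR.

NOT (v NAND z) AND NOT v
De Morgan's: NOT(OR of terms) = AND of negations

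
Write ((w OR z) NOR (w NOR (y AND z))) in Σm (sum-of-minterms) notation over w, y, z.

Σm() = FALSE (no minterms)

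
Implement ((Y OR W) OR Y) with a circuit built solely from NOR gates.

((((Y NOR W) NOR (Y NOR W)) NOR Y) NOR (((Y NOR W) NOR (Y NOR W)) NOR Y))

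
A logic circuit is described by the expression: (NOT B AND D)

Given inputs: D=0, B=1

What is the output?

Substituting: (NOT 1 AND 0)
= 0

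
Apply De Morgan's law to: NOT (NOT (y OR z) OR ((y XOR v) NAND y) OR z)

(y OR z) AND NOT ((y XOR v) NAND y) AND NOT z
De Morgan's: NOT(OR of terms) = AND of negations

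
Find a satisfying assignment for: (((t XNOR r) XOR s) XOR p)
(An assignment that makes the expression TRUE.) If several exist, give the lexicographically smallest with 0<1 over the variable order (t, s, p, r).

t=0, s=0, p=0, r=0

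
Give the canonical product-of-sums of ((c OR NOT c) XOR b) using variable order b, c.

ΠM(2, 3) = (NOT b OR c) AND (NOT b OR NOT c)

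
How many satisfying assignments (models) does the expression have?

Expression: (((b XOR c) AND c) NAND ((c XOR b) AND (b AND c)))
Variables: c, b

Satisfying assignments: (0,0), (0,1), (1,0), (1,1)
Count: 4 out of 4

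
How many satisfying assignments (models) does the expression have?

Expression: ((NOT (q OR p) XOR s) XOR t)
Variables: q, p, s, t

Satisfying assignments: (0,0,0,0), (0,0,1,1), (0,1,0,1), (0,1,1,0), (1,0,0,1), (1,0,1,0), (1,1,0,1), (1,1,1,0)
Count: 8 out of 16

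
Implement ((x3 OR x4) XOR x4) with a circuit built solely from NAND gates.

((((x3 NAND x3) NAND (x4 NAND x4)) NAND (((x3 NAND x3) NAND (x4 NAND x4)) NAND x4)) NAND (x4 NAND (((x3 NAND x3) NAND (x4 NAND x4)) NAND x4)))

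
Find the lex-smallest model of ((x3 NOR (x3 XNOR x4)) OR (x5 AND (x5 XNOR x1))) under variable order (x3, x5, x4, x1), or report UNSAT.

x3=0, x5=0, x4=1, x1=0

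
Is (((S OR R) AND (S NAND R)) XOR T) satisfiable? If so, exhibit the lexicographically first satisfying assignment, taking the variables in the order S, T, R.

S=0, T=0, R=1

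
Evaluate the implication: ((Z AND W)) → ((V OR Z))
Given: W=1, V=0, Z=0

Antecedent ((Z AND W)) = 0; consequent ((V OR Z)) = 0.
0 → 0 = 1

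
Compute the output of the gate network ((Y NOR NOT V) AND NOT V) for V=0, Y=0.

Substituting: ((0 NOR NOT 0) AND NOT 0)
= 0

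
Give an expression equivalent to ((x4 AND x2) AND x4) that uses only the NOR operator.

((((x4 NOR x4) NOR (x2 NOR x2)) NOR ((x4 NOR x4) NOR (x2 NOR x2))) NOR (x4 NOR x4))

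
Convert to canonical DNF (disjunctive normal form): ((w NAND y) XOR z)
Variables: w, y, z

(NOT w AND NOT y AND NOT z) OR (NOT w AND y AND NOT z) OR (w AND NOT y AND NOT z) OR (w AND y AND z)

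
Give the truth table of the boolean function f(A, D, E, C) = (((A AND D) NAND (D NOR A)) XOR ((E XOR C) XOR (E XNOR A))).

A | D | E | C | Output
----------------------
0 | 0 | 0 | 0 | 0
0 | 0 | 0 | 1 | 1
0 | 0 | 1 | 0 | 0
0 | 0 | 1 | 1 | 1
0 | 1 | 0 | 0 | 0
0 | 1 | 0 | 1 | 1
0 | 1 | 1 | 0 | 0
0 | 1 | 1 | 1 | 1
1 | 0 | 0 | 0 | 1
1 | 0 | 0 | 1 | 0
1 | 0 | 1 | 0 | 1
1 | 0 | 1 | 1 | 0
1 | 1 | 0 | 0 | 1
1 | 1 | 0 | 1 | 0
1 | 1 | 1 | 0 | 1
1 | 1 | 1 | 1 | 0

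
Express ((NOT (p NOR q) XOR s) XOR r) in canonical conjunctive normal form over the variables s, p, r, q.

(s OR p OR r OR q) AND (s OR p OR NOT r OR NOT q) AND (s OR NOT p OR NOT r OR q) AND (s OR NOT p OR NOT r OR NOT q) AND (NOT s OR p OR r OR NOT q) AND (NOT s OR p OR NOT r OR q) AND (NOT s OR NOT p OR r OR q) AND (NOT s OR NOT p OR r OR NOT q)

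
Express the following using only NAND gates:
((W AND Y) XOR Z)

((((W NAND Y) NAND (W NAND Y)) NAND (((W NAND Y) NAND (W NAND Y)) NAND Z)) NAND (Z NAND (((W NAND Y) NAND (W NAND Y)) NAND Z)))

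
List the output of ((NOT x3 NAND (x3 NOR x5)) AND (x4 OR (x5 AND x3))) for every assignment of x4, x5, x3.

x4 | x5 | x3 | Output
---------------------
0 | 0 | 0 | 0
0 | 0 | 1 | 0
0 | 1 | 0 | 0
0 | 1 | 1 | 1
1 | 0 | 0 | 0
1 | 0 | 1 | 1
1 | 1 | 0 | 1
1 | 1 | 1 | 1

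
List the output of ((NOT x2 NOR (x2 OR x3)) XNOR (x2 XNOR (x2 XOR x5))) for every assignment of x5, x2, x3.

x5 | x2 | x3 | Output
---------------------
0 | 0 | 0 | 0
0 | 0 | 1 | 0
0 | 1 | 0 | 0
0 | 1 | 1 | 0
1 | 0 | 0 | 1
1 | 0 | 1 | 1
1 | 1 | 0 | 1
1 | 1 | 1 | 1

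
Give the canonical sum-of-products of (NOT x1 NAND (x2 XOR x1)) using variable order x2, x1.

Σm(0, 1, 3) = (NOT x2 AND NOT x1) OR (NOT x2 AND x1) OR (x2 AND x1)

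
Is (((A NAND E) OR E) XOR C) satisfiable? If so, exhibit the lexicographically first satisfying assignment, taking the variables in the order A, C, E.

A=0, C=0, E=0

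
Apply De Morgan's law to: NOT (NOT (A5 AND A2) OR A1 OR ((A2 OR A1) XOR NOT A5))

(A5 AND A2) AND NOT A1 AND NOT ((A2 OR A1) XOR NOT A5)
De Morgan's: NOT(OR of terms) = AND of negations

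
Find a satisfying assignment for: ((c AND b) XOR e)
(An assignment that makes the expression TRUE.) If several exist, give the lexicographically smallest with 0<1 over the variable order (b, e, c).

b=0, e=1, c=0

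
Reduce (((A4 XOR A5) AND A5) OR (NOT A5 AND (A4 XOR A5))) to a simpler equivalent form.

By distribution ((E AND v) OR (E AND NOT v) = E):
= (A4 XOR A5)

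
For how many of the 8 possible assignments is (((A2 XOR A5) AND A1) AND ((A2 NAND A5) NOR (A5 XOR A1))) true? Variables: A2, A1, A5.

No assignment satisfies the expression.
Count: 0 out of 8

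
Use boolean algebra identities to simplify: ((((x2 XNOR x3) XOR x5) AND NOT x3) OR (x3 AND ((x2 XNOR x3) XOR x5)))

By distribution ((E AND v) OR (E AND NOT v) = E):
= ((x2 XNOR x3) XOR x5)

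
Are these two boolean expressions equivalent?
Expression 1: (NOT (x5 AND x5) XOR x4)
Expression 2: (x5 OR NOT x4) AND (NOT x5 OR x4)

Yes, they are equivalent — the two output columns agree on all 4 assignments:
x5 | x4 | Expression 1 | Expression 2
-------------------------------------
0 | 0 | 1 | 1
0 | 1 | 0 | 0
1 | 0 | 0 | 0
1 | 1 | 1 | 1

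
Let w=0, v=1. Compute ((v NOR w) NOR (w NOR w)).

Substituting: ((1 NOR 0) NOR (0 NOR 0))
= 0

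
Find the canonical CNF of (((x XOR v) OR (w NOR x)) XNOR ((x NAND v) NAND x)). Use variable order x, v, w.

(x OR v OR NOT w) AND (NOT x OR v OR w) AND (NOT x OR v OR NOT w) AND (NOT x OR NOT v OR w) AND (NOT x OR NOT v OR NOT w)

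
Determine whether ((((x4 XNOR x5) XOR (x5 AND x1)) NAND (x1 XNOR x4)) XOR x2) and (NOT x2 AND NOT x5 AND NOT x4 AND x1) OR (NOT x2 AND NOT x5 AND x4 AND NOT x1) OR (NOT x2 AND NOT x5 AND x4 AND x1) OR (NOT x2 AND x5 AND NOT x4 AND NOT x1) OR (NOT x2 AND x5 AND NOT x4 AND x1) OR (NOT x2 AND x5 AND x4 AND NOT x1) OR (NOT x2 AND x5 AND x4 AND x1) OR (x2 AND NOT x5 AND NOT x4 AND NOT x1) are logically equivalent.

Yes, they are equivalent — the two output columns agree on all 16 assignments:
x2 | x5 | x4 | x1 | Expression 1 | Expression 2
-----------------------------------------------
0 | 0 | 0 | 0 | 0 | 0
0 | 0 | 0 | 1 | 1 | 1
0 | 0 | 1 | 0 | 1 | 1
0 | 0 | 1 | 1 | 1 | 1
0 | 1 | 0 | 0 | 1 | 1
0 | 1 | 0 | 1 | 1 | 1
0 | 1 | 1 | 0 | 1 | 1
0 | 1 | 1 | 1 | 1 | 1
1 | 0 | 0 | 0 | 1 | 1
1 | 0 | 0 | 1 | 0 | 0
1 | 0 | 1 | 0 | 0 | 0
1 | 0 | 1 | 1 | 0 | 0
1 | 1 | 0 | 0 | 0 | 0
1 | 1 | 0 | 1 | 0 | 0
1 | 1 | 1 | 0 | 0 | 0
1 | 1 | 1 | 1 | 0 | 0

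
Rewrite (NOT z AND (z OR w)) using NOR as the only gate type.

(((z NOR z) NOR (z NOR z)) NOR (((z NOR w) NOR (z NOR w)) NOR ((z NOR w) NOR (z NOR w))))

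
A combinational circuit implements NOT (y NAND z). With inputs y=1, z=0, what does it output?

Substituting: NOT (1 NAND 0)
= 0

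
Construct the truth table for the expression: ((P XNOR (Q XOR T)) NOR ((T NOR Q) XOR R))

Q | R | P | T | Output
----------------------
0 | 0 | 0 | 0 | 0
0 | 0 | 0 | 1 | 1
0 | 0 | 1 | 0 | 0
0 | 0 | 1 | 1 | 0
0 | 1 | 0 | 0 | 0
0 | 1 | 0 | 1 | 0
0 | 1 | 1 | 0 | 1
0 | 1 | 1 | 1 | 0
1 | 0 | 0 | 0 | 1
1 | 0 | 0 | 1 | 0
1 | 0 | 1 | 0 | 0
1 | 0 | 1 | 1 | 1
1 | 1 | 0 | 0 | 0
1 | 1 | 0 | 1 | 0
1 | 1 | 1 | 0 | 0
1 | 1 | 1 | 1 | 0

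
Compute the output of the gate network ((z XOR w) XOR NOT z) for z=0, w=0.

Substituting: ((0 XOR 0) XOR NOT 0)
= 1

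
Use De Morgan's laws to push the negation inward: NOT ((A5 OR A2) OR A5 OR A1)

NOT (A5 OR A2) AND NOT A5 AND NOT A1
De Morgan's: NOT(OR of terms) = AND of negations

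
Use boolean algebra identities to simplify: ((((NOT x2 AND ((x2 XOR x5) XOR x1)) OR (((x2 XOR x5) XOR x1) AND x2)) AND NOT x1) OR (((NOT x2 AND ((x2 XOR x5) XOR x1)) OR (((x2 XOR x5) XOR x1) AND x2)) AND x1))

By distribution ((E AND v) OR (E AND NOT v) = E) then distribution ((E AND v) OR (E AND NOT v) = E):
= ((x2 XOR x5) XOR x1)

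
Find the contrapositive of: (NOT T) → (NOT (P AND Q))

Contrapositive: (P AND Q) → T
Note: A statement and its contrapositive are logically equivalent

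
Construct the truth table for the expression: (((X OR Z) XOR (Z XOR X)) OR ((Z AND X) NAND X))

X | Z | Output
--------------
0 | 0 | 1
0 | 1 | 1
1 | 0 | 1
1 | 1 | 1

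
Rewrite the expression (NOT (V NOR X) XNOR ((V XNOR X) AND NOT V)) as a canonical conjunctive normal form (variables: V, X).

(V OR X) AND (V OR NOT X) AND (NOT V OR X) AND (NOT V OR NOT X)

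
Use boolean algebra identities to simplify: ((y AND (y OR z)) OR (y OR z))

By absorption (E OR (E AND v) = E):
= (y OR z)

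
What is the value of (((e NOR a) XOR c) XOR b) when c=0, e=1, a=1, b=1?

Substituting: (((1 NOR 1) XOR 0) XOR 1)
= 1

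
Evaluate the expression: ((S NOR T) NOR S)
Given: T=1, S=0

Substituting: ((0 NOR 1) NOR 0)
= 1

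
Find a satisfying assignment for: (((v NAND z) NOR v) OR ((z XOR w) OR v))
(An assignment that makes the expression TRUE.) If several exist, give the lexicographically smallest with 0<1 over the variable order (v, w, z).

v=0, w=0, z=1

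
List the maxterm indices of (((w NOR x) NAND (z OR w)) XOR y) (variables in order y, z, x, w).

ΠM(4, 8, 9, 10, 11, 13, 14, 15) = (y OR NOT z OR x OR w) AND (NOT y OR z OR x OR w) AND (NOT y OR z OR x OR NOT w) AND (NOT y OR z OR NOT x OR w) AND (NOT y OR z OR NOT x OR NOT w) AND (NOT y OR NOT z OR x OR NOT w) AND (NOT y OR NOT z OR NOT x OR w) AND (NOT y OR NOT z OR NOT x OR NOT w)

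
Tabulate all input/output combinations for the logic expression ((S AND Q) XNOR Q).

S | Q | Output
--------------
0 | 0 | 1
0 | 1 | 0
1 | 0 | 1
1 | 1 | 1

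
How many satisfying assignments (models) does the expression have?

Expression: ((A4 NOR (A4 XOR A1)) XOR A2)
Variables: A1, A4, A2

Satisfying assignments: (0,0,0), (0,1,1), (1,0,1), (1,1,1)
Count: 4 out of 8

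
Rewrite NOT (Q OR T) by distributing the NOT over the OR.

NOT Q AND NOT T
De Morgan's: NOT(OR of terms) = AND of negations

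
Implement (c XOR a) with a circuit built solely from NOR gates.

((((c NOR a) NOR (c NOR a)) NOR ((c NOR a) NOR (c NOR a))) NOR ((((c NOR c) NOR (a NOR a)) NOR ((c NOR c) NOR (a NOR a))) NOR (((c NOR c) NOR (a NOR a)) NOR ((c NOR c) NOR (a NOR a)))))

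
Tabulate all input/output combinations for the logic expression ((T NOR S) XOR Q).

Q | T | S | Output
------------------
0 | 0 | 0 | 1
0 | 0 | 1 | 0
0 | 1 | 0 | 0
0 | 1 | 1 | 0
1 | 0 | 0 | 0
1 | 0 | 1 | 1
1 | 1 | 0 | 1
1 | 1 | 1 | 1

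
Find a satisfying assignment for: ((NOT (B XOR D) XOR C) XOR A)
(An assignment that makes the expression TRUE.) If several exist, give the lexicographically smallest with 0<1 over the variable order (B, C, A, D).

B=0, C=0, A=0, D=0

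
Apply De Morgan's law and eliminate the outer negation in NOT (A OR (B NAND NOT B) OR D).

NOT A AND NOT (B NAND NOT B) AND NOT D
De Morgan's: NOT(OR of terms) = AND of negations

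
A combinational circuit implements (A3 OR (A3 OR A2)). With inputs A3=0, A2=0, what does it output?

Substituting: (0 OR (0 OR 0))
= 0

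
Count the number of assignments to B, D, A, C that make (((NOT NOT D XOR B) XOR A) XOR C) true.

Satisfying assignments: (0,0,0,1), (0,0,1,0), (0,1,0,0), (0,1,1,1), (1,0,0,0), (1,0,1,1), (1,1,0,1), (1,1,1,0)
Count: 8 out of 16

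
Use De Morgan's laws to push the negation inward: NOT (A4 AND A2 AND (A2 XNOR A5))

NOT A4 OR NOT A2 OR NOT (A2 XNOR A5)
De Morgan's: NOT(AND of terms) = OR of negations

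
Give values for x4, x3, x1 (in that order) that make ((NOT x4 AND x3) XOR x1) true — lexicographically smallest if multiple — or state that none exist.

x4=0, x3=0, x1=1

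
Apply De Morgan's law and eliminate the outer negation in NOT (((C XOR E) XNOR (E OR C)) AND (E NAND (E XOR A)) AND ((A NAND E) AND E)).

NOT ((C XOR E) XNOR (E OR C)) OR NOT (E NAND (E XOR A)) OR NOT ((A NAND E) AND E)
De Morgan's: NOT(AND of terms) = OR of negations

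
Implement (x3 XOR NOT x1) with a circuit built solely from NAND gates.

((x3 NAND (x3 NAND (x1 NAND x1))) NAND ((x1 NAND x1) NAND (x3 NAND (x1 NAND x1))))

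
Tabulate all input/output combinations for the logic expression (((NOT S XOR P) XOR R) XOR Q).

P | R | S | Q | Output
----------------------
0 | 0 | 0 | 0 | 1
0 | 0 | 0 | 1 | 0
0 | 0 | 1 | 0 | 0
0 | 0 | 1 | 1 | 1
0 | 1 | 0 | 0 | 0
0 | 1 | 0 | 1 | 1
0 | 1 | 1 | 0 | 1
0 | 1 | 1 | 1 | 0
1 | 0 | 0 | 0 | 0
1 | 0 | 0 | 1 | 1
1 | 0 | 1 | 0 | 1
1 | 0 | 1 | 1 | 0
1 | 1 | 0 | 0 | 1
1 | 1 | 0 | 1 | 0
1 | 1 | 1 | 0 | 0
1 | 1 | 1 | 1 | 1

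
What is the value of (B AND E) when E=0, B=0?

Substituting: (0 AND 0)
= 0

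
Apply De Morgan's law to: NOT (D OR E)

NOT D AND NOT E
De Morgan's: NOT(OR of terms) = AND of negations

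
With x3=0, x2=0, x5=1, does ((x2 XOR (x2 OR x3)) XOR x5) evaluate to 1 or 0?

Substituting: ((0 XOR (0 OR 0)) XOR 1)
= 1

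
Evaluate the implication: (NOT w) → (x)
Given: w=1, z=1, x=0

Antecedent (NOT w) = 0; consequent (x) = 0.
0 → 0 = 1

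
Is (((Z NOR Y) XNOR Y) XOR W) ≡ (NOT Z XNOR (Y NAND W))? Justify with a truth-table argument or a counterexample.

No. Counterexample: with Y=0, Z=0, W=0, Expression 1 = 0 but Expression 2 = 1.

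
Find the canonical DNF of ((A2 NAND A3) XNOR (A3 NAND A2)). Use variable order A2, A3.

(NOT A2 AND NOT A3) OR (NOT A2 AND A3) OR (A2 AND NOT A3) OR (A2 AND A3)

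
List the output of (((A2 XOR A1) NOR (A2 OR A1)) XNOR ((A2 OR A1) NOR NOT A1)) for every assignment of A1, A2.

A1 | A2 | Output
----------------
0 | 0 | 0
0 | 1 | 1
1 | 0 | 1
1 | 1 | 1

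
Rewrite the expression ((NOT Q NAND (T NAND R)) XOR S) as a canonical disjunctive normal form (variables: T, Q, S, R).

(NOT T AND NOT Q AND S AND NOT R) OR (NOT T AND NOT Q AND S AND R) OR (NOT T AND Q AND NOT S AND NOT R) OR (NOT T AND Q AND NOT S AND R) OR (T AND NOT Q AND NOT S AND R) OR (T AND NOT Q AND S AND NOT R) OR (T AND Q AND NOT S AND NOT R) OR (T AND Q AND NOT S AND R)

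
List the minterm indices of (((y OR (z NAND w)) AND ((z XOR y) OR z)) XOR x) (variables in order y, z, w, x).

Σm(1, 3, 4, 7, 8, 10, 12, 14) = (NOT y AND NOT z AND NOT w AND x) OR (NOT y AND NOT z AND w AND x) OR (NOT y AND z AND NOT w AND NOT x) OR (NOT y AND z AND w AND x) OR (y AND NOT z AND NOT w AND NOT x) OR (y AND NOT z AND w AND NOT x) OR (y AND z AND NOT w AND NOT x) OR (y AND z AND w AND NOT x)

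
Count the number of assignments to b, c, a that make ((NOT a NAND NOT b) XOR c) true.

Satisfying assignments: (0,0,1), (0,1,0), (1,0,0), (1,0,1)
Count: 4 out of 8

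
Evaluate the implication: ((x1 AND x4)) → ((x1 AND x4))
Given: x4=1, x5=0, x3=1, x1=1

Antecedent ((x1 AND x4)) = 1; consequent ((x1 AND x4)) = 1.
1 → 1 = 1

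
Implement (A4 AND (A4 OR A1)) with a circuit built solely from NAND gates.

((A4 NAND ((A4 NAND A4) NAND (A1 NAND A1))) NAND (A4 NAND ((A4 NAND A4) NAND (A1 NAND A1))))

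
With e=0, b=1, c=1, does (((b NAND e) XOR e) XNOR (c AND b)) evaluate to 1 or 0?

Substituting: (((1 NAND 0) XOR 0) XNOR (1 AND 1))
= 1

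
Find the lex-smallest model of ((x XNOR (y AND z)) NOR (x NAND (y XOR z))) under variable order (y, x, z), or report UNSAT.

y=0, x=1, z=1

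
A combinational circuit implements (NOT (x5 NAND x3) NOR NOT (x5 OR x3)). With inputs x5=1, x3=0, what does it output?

Substituting: (NOT (1 NAND 0) NOR NOT (1 OR 0))
= 1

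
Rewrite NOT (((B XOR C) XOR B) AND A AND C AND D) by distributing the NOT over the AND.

NOT ((B XOR C) XOR B) OR NOT A OR NOT C OR NOT D
De Morgan's: NOT(AND of terms) = OR of negations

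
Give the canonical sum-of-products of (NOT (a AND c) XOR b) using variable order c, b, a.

Σm(0, 1, 4, 7) = (NOT c AND NOT b AND NOT a) OR (NOT c AND NOT b AND a) OR (c AND NOT b AND NOT a) OR (c AND b AND a)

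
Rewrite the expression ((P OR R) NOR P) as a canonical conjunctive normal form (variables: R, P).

(R OR NOT P) AND (NOT R OR P) AND (NOT R OR NOT P)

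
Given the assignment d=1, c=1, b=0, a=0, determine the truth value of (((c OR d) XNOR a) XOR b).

Substituting: (((1 OR 1) XNOR 0) XOR 0)
= 0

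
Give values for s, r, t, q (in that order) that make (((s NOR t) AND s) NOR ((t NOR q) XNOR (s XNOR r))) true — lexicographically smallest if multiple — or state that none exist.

s=0, r=0, t=0, q=1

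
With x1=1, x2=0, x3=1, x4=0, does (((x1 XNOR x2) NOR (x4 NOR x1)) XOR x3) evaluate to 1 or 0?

Substituting: (((1 XNOR 0) NOR (0 NOR 1)) XOR 1)
= 0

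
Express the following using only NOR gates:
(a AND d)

((a NOR a) NOR (d NOR d))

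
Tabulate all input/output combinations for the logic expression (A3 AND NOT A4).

A4 | A3 | Output
----------------
0 | 0 | 0
0 | 1 | 1
1 | 0 | 0
1 | 1 | 0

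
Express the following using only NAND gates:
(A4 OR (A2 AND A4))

((A4 NAND A4) NAND (((A2 NAND A4) NAND (A2 NAND A4)) NAND ((A2 NAND A4) NAND (A2 NAND A4))))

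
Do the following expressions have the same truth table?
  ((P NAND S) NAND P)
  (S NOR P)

No. Counterexample: with P=0, S=1, Expression 1 = 1 but Expression 2 = 0.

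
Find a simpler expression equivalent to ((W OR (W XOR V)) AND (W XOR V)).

By absorption (E AND (E OR v) = E):
= (W XOR V)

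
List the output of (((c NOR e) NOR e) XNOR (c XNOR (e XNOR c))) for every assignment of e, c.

e | c | Output
--------------
0 | 0 | 1
0 | 1 | 0
1 | 0 | 0
1 | 1 | 0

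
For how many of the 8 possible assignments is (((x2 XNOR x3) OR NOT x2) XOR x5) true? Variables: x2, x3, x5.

Satisfying assignments: (0,0,0), (0,1,0), (1,0,1), (1,1,0)
Count: 4 out of 8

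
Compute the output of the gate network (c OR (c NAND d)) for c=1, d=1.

Substituting: (1 OR (1 NAND 1))
= 1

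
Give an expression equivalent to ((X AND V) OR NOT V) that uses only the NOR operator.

((((X NOR X) NOR (V NOR V)) NOR (V NOR V)) NOR (((X NOR X) NOR (V NOR V)) NOR (V NOR V)))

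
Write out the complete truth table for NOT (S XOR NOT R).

R | S | Output
--------------
0 | 0 | 0
0 | 1 | 1
1 | 0 | 1
1 | 1 | 0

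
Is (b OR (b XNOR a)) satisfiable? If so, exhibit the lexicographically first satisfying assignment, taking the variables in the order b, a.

b=0, a=0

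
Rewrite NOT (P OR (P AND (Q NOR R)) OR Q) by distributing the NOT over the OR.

NOT P AND NOT (P AND (Q NOR R)) AND NOT Q
De Morgan's: NOT(OR of terms) = AND of negations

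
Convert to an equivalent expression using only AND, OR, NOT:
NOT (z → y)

z AND NOT y
(Negated implication: NOT(A → B) = A AND NOT B)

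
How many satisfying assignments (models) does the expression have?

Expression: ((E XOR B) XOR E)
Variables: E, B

Satisfying assignments: (0,1), (1,1)
Count: 2 out of 4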